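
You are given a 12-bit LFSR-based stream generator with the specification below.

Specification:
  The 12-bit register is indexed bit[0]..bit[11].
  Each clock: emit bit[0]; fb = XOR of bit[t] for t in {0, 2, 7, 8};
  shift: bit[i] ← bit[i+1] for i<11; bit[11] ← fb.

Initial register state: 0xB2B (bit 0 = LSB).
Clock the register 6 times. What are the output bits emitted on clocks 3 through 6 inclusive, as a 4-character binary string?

0101

reg_0 = 0xB2B
clock 1: out=1, reg = 0x595
clock 2: out=1, reg = 0x2CA
clock 3: out=0, reg = 0x965
clock 4: out=1, reg = 0xCB2
clock 5: out=0, reg = 0xE59
clock 6: out=1, reg = 0xF2C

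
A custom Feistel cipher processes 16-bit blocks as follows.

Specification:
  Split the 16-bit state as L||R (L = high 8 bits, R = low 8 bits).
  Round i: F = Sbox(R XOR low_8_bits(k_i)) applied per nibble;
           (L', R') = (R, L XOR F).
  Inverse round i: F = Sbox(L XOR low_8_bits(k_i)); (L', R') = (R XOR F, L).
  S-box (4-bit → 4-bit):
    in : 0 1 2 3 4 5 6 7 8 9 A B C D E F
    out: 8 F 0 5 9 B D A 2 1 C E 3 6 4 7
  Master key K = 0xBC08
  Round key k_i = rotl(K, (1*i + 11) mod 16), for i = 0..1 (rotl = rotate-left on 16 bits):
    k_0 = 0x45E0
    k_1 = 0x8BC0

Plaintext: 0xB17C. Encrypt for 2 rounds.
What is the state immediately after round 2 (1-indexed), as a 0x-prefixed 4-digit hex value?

0xA2AC

s_0 = plaintext = 0xB17C
s_1 = Round(s_0, k_0) = 0x7CA2
s_2 = Round(s_1, k_1) = 0xA2AC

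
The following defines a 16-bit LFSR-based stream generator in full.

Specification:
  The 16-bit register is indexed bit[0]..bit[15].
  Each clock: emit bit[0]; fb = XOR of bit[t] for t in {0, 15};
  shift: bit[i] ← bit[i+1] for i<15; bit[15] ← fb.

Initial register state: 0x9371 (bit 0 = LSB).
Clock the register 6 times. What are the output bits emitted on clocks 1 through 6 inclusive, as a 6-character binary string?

reg_0 = 0x9371
clock 1: out=1, reg = 0x49B8
clock 2: out=0, reg = 0x24DC
clock 3: out=0, reg = 0x126E
clock 4: out=0, reg = 0x0937
clock 5: out=1, reg = 0x849B
clock 6: out=1, reg = 0x424D

100011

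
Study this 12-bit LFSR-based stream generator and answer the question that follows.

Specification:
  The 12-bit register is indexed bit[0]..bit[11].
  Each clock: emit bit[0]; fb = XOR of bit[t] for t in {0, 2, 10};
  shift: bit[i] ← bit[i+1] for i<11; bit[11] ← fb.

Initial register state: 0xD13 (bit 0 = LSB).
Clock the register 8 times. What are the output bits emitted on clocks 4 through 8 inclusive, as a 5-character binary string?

01000

reg_0 = 0xD13
clock 1: out=1, reg = 0x689
clock 2: out=1, reg = 0x344
clock 3: out=0, reg = 0x9A2
clock 4: out=0, reg = 0x4D1
clock 5: out=1, reg = 0x268
clock 6: out=0, reg = 0x134
clock 7: out=0, reg = 0x89A
clock 8: out=0, reg = 0x44D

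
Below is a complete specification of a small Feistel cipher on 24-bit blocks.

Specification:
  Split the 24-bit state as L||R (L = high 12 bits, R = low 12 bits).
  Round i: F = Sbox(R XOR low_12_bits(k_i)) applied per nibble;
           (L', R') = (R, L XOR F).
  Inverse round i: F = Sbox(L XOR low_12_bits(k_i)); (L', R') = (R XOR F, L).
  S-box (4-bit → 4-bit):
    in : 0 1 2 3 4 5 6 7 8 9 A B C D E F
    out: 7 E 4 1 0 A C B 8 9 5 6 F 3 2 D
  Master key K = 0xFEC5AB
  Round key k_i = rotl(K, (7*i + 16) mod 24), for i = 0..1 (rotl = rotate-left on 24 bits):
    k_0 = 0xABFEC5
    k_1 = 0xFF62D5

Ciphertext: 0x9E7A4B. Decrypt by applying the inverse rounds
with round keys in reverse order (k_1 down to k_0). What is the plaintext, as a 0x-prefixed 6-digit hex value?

0xD72C5F

s_0 = ciphertext = 0x9E7A4B
s_1 = InvRound(s_0, k_1) = 0xC5F9E7
s_2 = InvRound(s_1, k_0) = 0xD72C5F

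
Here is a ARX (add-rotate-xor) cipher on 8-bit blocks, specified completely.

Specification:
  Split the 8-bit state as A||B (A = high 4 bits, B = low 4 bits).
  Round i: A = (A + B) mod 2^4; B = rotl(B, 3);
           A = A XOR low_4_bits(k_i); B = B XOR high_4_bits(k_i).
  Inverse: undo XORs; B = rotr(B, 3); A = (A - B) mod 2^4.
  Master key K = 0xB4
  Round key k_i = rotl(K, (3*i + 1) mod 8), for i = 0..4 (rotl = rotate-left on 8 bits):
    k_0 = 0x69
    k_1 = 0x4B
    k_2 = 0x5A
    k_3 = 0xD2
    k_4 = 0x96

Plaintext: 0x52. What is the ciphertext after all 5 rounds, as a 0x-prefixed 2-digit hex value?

s_0 = plaintext = 0x52
s_1 = Round(s_0, k_0) = 0xE7
s_2 = Round(s_1, k_1) = 0xEF
s_3 = Round(s_2, k_2) = 0x7A
s_4 = Round(s_3, k_3) = 0x38
s_5 = Round(s_4, k_4) = 0xDD

0xDD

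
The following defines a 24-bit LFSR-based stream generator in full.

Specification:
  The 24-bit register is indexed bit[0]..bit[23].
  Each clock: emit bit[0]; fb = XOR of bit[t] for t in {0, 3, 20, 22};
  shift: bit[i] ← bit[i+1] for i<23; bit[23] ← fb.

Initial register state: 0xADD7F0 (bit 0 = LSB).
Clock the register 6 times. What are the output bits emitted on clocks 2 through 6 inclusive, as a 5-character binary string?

reg_0 = 0xADD7F0
clock 1: out=0, reg = 0x56EBF8
clock 2: out=0, reg = 0xAB75FC
clock 3: out=0, reg = 0xD5BAFE
clock 4: out=0, reg = 0xEADD7F
clock 5: out=1, reg = 0xF56EBF
clock 6: out=1, reg = 0x7AB75F

00011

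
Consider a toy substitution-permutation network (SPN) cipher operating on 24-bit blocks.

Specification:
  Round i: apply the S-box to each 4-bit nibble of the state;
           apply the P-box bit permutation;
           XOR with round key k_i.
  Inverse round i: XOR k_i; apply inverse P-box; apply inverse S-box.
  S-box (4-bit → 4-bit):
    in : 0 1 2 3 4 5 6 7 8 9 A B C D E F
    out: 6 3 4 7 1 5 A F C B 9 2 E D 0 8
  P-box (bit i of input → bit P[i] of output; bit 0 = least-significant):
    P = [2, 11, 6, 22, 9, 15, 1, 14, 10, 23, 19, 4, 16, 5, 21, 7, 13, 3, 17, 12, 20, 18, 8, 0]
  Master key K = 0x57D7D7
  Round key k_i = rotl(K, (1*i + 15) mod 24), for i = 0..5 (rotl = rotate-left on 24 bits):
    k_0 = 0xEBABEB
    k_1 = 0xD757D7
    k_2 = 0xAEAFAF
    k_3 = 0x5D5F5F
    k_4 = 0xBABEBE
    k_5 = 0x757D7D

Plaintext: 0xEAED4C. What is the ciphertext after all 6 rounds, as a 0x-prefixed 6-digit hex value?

s_0 = plaintext = 0xEAED4C
s_1 = Round(s_0, k_0) = 0xA395BB
s_2 = Round(s_1, k_1) = 0xCCFB7E
s_3 = Round(s_2, k_2) = 0x287C24
s_4 = Round(s_3, k_3) = 0xF64EE9
s_5 = Round(s_4, k_4) = 0xFBA6B3
s_6 = Round(s_5, k_5) = 0xF4F5A0

0xF4F5A0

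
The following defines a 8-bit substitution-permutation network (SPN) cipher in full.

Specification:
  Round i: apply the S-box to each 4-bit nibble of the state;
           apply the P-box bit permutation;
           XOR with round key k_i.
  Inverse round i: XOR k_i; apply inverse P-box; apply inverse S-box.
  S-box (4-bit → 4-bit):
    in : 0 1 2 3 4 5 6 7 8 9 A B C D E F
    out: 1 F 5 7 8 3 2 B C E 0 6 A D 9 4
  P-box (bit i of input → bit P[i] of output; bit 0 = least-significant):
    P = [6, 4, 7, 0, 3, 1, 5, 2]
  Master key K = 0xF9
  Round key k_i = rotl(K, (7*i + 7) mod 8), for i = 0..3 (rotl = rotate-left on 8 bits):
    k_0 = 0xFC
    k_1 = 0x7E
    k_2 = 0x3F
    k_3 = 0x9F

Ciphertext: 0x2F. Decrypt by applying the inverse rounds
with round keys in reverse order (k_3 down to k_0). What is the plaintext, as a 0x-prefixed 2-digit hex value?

0x3A

s_0 = ciphertext = 0x2F
s_1 = InvRound(s_0, k_3) = 0xFB
s_2 = InvRound(s_1, k_2) = 0x42
s_3 = InvRound(s_2, k_1) = 0xD6
s_4 = InvRound(s_3, k_0) = 0x3A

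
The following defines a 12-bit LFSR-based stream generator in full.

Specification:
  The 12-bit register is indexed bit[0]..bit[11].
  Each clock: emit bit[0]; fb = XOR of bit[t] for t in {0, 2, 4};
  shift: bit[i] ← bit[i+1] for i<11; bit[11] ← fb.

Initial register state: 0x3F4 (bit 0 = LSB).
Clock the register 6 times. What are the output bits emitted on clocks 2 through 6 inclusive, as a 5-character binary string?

01011

reg_0 = 0x3F4
clock 1: out=0, reg = 0x1FA
clock 2: out=0, reg = 0x8FD
clock 3: out=1, reg = 0xC7E
clock 4: out=0, reg = 0x63F
clock 5: out=1, reg = 0xB1F
clock 6: out=1, reg = 0xD8F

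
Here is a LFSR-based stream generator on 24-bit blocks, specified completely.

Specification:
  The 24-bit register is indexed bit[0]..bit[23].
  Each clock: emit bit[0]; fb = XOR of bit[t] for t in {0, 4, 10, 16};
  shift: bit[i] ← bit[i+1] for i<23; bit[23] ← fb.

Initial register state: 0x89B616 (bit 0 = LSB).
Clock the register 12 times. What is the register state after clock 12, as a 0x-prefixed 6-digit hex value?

reg_0 = 0x89B616
clock 1: out=0, reg = 0xC4DB0B
clock 2: out=1, reg = 0xE26D85
clock 3: out=1, reg = 0x7136C2
clock 4: out=0, reg = 0x389B61
clock 5: out=1, reg = 0x9C4DB0
clock 6: out=0, reg = 0x4E26D8
clock 7: out=0, reg = 0x27136C
clock 8: out=0, reg = 0x9389B6
clock 9: out=0, reg = 0x49C4DB
clock 10: out=1, reg = 0x24E26D
clock 11: out=1, reg = 0x927136
clock 12: out=0, reg = 0xC9389B

0xC9389B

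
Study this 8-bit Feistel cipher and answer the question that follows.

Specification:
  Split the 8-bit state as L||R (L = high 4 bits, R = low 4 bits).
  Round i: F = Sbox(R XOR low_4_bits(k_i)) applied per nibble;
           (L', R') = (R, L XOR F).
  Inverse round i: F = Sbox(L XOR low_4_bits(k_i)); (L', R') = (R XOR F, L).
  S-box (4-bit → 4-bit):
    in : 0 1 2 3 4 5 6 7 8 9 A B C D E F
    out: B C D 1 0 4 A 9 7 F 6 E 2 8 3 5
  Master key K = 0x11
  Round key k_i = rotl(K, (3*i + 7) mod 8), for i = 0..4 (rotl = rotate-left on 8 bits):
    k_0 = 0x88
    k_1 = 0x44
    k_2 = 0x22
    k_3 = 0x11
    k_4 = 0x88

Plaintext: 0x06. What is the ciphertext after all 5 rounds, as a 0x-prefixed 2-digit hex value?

0x97

s_0 = plaintext = 0x06
s_1 = Round(s_0, k_0) = 0x63
s_2 = Round(s_1, k_1) = 0x3F
s_3 = Round(s_2, k_2) = 0xFB
s_4 = Round(s_3, k_3) = 0xB9
s_5 = Round(s_4, k_4) = 0x97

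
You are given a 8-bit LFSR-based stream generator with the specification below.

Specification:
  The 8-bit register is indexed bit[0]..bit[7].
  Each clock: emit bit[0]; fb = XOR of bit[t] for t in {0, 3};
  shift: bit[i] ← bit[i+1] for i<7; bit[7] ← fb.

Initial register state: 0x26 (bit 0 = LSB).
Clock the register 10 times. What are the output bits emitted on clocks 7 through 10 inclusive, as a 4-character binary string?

reg_0 = 0x26
clock 1: out=0, reg = 0x13
clock 2: out=1, reg = 0x89
clock 3: out=1, reg = 0x44
clock 4: out=0, reg = 0x22
clock 5: out=0, reg = 0x11
clock 6: out=1, reg = 0x88
clock 7: out=0, reg = 0xC4
clock 8: out=0, reg = 0x62
clock 9: out=0, reg = 0x31
clock 10: out=1, reg = 0x98

0001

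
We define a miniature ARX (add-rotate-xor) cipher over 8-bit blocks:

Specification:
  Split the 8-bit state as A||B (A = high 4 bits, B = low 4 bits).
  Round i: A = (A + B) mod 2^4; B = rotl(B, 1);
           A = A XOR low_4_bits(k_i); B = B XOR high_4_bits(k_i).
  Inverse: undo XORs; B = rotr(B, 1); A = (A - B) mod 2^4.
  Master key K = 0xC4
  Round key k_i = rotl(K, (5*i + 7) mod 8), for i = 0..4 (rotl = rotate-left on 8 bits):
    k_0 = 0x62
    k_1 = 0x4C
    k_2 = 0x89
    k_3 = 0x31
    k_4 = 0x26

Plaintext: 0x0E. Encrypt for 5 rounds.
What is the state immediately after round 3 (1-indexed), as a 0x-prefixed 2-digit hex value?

s_0 = plaintext = 0x0E
s_1 = Round(s_0, k_0) = 0xCB
s_2 = Round(s_1, k_1) = 0xB3
s_3 = Round(s_2, k_2) = 0x7E
s_4 = Round(s_3, k_3) = 0x4E
s_5 = Round(s_4, k_4) = 0x4F

0x7E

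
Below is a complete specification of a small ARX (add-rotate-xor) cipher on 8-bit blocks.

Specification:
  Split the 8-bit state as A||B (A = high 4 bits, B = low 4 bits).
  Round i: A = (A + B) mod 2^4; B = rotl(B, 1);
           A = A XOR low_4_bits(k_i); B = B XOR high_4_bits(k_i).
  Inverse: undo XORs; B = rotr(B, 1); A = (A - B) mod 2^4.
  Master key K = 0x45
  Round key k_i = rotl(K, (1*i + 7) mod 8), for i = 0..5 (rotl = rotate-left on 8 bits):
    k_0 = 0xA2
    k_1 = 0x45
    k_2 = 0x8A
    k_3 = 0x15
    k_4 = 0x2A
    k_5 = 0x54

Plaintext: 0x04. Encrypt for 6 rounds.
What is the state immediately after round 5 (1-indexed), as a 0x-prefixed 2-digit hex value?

0x02

s_0 = plaintext = 0x04
s_1 = Round(s_0, k_0) = 0x62
s_2 = Round(s_1, k_1) = 0xD0
s_3 = Round(s_2, k_2) = 0x78
s_4 = Round(s_3, k_3) = 0xA0
s_5 = Round(s_4, k_4) = 0x02
s_6 = Round(s_5, k_5) = 0x61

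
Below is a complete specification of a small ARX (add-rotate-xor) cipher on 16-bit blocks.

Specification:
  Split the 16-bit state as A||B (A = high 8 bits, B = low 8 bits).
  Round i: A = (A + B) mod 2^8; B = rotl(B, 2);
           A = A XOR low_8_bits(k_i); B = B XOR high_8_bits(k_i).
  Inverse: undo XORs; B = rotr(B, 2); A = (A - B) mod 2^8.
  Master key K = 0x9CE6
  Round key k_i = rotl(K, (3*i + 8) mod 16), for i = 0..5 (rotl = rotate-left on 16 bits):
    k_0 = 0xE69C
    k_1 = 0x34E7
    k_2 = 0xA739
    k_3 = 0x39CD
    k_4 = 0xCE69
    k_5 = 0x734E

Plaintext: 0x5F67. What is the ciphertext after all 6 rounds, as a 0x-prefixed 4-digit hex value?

s_0 = plaintext = 0x5F67
s_1 = Round(s_0, k_0) = 0x5A7B
s_2 = Round(s_1, k_1) = 0x32D9
s_3 = Round(s_2, k_2) = 0x32C0
s_4 = Round(s_3, k_3) = 0x3F3A
s_5 = Round(s_4, k_4) = 0x1026
s_6 = Round(s_5, k_5) = 0x78EB

0x78EB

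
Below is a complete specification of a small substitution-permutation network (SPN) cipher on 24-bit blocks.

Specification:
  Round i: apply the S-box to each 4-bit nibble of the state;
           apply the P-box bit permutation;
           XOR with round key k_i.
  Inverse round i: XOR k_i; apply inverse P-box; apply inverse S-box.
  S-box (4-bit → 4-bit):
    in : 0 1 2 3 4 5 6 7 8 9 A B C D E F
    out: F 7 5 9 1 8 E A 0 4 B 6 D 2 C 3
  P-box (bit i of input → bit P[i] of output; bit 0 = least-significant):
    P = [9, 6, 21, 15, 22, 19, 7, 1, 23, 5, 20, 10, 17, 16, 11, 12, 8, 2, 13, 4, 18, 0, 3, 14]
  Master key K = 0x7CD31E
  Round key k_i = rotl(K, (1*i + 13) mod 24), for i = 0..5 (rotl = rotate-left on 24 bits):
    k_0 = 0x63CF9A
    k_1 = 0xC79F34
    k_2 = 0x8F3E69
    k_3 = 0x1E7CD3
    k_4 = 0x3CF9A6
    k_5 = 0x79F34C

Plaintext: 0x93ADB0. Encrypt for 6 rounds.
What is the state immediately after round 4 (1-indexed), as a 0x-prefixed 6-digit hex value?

s_0 = plaintext = 0x93ADB0
s_1 = Round(s_0, k_0) = 0x485C62
s_2 = Round(s_1, k_1) = 0x7B89B6
s_3 = Round(s_2, k_2) = 0xB7DEAC
s_4 = Round(s_3, k_3) = 0x67FACC
s_5 = Round(s_4, k_4) = 0xDF3F19
s_6 = Round(s_5, k_5) = 0x93E2E9

0x67FACC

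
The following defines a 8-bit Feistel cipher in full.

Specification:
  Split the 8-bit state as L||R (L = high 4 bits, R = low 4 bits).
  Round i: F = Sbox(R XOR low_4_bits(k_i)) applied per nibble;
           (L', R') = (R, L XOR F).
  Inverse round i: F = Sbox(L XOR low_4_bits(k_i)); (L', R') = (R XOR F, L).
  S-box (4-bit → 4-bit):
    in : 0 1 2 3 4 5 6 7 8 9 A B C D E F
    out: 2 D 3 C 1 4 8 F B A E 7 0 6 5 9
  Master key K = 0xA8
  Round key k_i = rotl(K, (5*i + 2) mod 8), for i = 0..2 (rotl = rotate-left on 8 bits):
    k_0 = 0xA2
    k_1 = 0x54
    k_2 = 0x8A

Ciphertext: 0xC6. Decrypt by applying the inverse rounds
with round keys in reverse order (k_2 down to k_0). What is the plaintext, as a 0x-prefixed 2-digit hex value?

0xC2

s_0 = ciphertext = 0xC6
s_1 = InvRound(s_0, k_2) = 0xEC
s_2 = InvRound(s_1, k_1) = 0x2E
s_3 = InvRound(s_2, k_0) = 0xC2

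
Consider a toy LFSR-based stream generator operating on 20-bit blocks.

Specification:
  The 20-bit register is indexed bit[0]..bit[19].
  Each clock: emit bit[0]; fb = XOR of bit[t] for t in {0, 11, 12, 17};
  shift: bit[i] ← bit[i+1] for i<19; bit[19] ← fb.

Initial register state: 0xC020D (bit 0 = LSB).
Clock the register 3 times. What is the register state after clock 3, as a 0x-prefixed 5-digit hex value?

0x78041

reg_0 = 0xC020D
clock 1: out=1, reg = 0xE0106
clock 2: out=0, reg = 0xF0083
clock 3: out=1, reg = 0x78041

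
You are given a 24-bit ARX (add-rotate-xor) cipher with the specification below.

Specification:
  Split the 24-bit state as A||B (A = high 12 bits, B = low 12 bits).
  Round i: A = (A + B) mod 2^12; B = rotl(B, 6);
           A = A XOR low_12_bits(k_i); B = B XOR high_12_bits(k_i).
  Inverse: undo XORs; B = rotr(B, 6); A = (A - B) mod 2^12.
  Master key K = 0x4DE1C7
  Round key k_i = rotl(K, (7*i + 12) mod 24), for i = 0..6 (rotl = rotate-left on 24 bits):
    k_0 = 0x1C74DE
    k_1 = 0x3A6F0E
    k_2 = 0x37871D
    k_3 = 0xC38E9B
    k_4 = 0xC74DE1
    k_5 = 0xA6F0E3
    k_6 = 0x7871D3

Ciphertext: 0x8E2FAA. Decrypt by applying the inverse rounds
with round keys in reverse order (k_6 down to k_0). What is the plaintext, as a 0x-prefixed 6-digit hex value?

s_0 = ciphertext = 0x8E2FAA
s_1 = InvRound(s_0, k_6) = 0xDD1B60
s_2 = InvRound(s_1, k_5) = 0x96E3C4
s_3 = InvRound(s_2, k_4) = 0x851C3E
s_4 = InvRound(s_3, k_3) = 0x54A180
s_5 = InvRound(s_4, k_2) = 0x44CE0B
s_6 = InvRound(s_5, k_1) = 0xFCCB76
s_7 = InvRound(s_6, k_0) = 0xEA8C6A

0xEA8C6A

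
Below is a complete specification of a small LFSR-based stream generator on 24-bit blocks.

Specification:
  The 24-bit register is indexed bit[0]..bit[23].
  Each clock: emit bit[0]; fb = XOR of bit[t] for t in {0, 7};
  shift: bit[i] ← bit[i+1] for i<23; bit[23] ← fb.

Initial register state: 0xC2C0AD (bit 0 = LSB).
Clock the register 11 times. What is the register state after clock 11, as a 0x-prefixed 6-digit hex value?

0xA59858

reg_0 = 0xC2C0AD
clock 1: out=1, reg = 0x616056
clock 2: out=0, reg = 0x30B02B
clock 3: out=1, reg = 0x985815
clock 4: out=1, reg = 0xCC2C0A
clock 5: out=0, reg = 0x661605
clock 6: out=1, reg = 0xB30B02
clock 7: out=0, reg = 0x598581
clock 8: out=1, reg = 0x2CC2C0
clock 9: out=0, reg = 0x966160
clock 10: out=0, reg = 0x4B30B0
clock 11: out=0, reg = 0xA59858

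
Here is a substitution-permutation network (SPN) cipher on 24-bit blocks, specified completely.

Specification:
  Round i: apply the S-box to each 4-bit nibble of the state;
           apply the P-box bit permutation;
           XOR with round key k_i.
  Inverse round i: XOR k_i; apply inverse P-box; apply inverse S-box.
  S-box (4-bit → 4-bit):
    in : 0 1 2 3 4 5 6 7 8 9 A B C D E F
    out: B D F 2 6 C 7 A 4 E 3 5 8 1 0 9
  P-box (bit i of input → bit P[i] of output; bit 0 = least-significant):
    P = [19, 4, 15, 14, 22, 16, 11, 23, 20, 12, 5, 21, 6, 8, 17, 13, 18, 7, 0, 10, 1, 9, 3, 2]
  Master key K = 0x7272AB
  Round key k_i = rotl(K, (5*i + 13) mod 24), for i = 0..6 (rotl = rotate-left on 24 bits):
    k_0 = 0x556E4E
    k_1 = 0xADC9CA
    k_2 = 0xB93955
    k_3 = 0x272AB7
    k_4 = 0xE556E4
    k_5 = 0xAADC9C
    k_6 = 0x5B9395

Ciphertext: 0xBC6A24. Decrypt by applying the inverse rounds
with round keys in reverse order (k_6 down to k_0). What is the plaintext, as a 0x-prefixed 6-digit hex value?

s_0 = ciphertext = 0xBC6A24
s_1 = InvRound(s_0, k_6) = 0xE69929
s_2 = InvRound(s_1, k_5) = 0xC238D0
s_3 = InvRound(s_2, k_4) = 0x7F5547
s_4 = InvRound(s_3, k_3) = 0x3706B0
s_5 = InvRound(s_4, k_2) = 0x72245D
s_6 = InvRound(s_5, k_1) = 0xF29D22
s_7 = InvRound(s_6, k_0) = 0x9D2975

0x9D2975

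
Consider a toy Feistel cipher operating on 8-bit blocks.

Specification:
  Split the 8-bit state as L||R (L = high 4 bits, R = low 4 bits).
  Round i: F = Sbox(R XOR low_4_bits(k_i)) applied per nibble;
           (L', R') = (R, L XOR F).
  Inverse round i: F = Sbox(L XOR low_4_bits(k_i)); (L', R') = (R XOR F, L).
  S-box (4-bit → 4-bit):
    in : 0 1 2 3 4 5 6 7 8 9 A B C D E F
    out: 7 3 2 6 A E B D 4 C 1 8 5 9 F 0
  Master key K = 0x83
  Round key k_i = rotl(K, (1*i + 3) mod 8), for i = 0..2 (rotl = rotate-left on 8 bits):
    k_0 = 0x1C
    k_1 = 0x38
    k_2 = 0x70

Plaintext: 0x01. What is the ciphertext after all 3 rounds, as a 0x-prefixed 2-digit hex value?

0x2B

s_0 = plaintext = 0x01
s_1 = Round(s_0, k_0) = 0x19
s_2 = Round(s_1, k_1) = 0x92
s_3 = Round(s_2, k_2) = 0x2B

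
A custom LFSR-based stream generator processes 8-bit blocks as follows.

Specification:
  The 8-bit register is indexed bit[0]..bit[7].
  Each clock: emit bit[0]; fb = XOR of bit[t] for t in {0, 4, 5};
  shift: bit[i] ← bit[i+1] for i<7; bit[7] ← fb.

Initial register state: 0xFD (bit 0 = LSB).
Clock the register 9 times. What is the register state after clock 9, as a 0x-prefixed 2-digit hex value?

0xA6

reg_0 = 0xFD
clock 1: out=1, reg = 0xFE
clock 2: out=0, reg = 0x7F
clock 3: out=1, reg = 0xBF
clock 4: out=1, reg = 0xDF
clock 5: out=1, reg = 0x6F
clock 6: out=1, reg = 0x37
clock 7: out=1, reg = 0x9B
clock 8: out=1, reg = 0x4D
clock 9: out=1, reg = 0xA6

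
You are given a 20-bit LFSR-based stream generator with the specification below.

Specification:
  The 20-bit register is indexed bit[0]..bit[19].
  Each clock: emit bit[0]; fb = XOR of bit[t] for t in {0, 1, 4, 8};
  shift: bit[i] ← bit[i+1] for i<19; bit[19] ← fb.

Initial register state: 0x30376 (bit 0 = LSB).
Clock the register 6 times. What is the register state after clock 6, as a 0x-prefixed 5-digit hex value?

0xE4C0D

reg_0 = 0x30376
clock 1: out=0, reg = 0x981BB
clock 2: out=1, reg = 0x4C0DD
clock 3: out=1, reg = 0x2606E
clock 4: out=0, reg = 0x93037
clock 5: out=1, reg = 0xC981B
clock 6: out=1, reg = 0xE4C0D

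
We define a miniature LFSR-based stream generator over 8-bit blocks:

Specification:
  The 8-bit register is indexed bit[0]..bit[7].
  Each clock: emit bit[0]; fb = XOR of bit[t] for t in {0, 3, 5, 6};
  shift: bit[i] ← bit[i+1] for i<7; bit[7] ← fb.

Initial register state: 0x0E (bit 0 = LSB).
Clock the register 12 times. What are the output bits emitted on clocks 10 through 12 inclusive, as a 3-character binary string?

reg_0 = 0x0E
clock 1: out=0, reg = 0x87
clock 2: out=1, reg = 0xC3
clock 3: out=1, reg = 0x61
clock 4: out=1, reg = 0xB0
clock 5: out=0, reg = 0xD8
clock 6: out=0, reg = 0x6C
clock 7: out=0, reg = 0xB6
clock 8: out=0, reg = 0xDB
clock 9: out=1, reg = 0xED
clock 10: out=1, reg = 0x76
clock 11: out=0, reg = 0x3B
clock 12: out=1, reg = 0x9D

101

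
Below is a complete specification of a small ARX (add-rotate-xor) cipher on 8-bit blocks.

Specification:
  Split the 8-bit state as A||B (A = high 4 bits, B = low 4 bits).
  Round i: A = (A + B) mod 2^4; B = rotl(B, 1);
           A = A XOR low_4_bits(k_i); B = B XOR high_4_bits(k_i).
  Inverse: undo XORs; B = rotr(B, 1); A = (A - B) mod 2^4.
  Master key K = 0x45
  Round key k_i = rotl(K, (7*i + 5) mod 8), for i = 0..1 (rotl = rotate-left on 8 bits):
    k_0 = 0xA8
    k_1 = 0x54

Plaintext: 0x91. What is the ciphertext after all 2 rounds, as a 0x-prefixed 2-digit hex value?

s_0 = plaintext = 0x91
s_1 = Round(s_0, k_0) = 0x28
s_2 = Round(s_1, k_1) = 0xE4

0xE4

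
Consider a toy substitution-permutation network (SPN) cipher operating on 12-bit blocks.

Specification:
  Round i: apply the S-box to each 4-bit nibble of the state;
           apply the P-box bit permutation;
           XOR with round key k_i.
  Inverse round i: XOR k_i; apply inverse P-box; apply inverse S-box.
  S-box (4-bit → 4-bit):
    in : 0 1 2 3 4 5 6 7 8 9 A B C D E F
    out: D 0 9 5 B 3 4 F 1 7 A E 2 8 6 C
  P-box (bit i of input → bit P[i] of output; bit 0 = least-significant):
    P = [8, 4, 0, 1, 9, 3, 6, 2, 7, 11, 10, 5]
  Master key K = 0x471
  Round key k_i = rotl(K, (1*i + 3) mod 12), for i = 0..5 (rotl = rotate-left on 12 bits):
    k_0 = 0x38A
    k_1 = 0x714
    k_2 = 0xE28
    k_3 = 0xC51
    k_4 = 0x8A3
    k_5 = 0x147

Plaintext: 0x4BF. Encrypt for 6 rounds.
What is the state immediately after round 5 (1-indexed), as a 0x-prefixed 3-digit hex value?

s_0 = plaintext = 0x4BF
s_1 = Round(s_0, k_0) = 0xB65
s_2 = Round(s_1, k_1) = 0xA64
s_3 = Round(s_2, k_2) = 0x75A
s_4 = Round(s_3, k_3) = 0x2EB
s_5 = Round(s_4, k_4) = 0x858
s_6 = Round(s_5, k_5) = 0x2CF

0x858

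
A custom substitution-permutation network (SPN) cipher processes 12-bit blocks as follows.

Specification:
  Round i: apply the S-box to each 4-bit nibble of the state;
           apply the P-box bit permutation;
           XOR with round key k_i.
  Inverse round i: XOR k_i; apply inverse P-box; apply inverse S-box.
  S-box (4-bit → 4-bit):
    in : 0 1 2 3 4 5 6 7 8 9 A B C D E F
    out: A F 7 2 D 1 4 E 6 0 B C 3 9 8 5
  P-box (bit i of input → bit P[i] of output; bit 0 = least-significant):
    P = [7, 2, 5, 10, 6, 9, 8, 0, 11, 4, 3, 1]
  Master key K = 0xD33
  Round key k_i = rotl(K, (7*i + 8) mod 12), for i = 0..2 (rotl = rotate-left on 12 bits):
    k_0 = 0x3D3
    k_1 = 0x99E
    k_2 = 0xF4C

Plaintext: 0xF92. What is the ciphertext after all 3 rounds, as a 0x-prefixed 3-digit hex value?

s_0 = plaintext = 0xF92
s_1 = Round(s_0, k_0) = 0xB7F
s_2 = Round(s_1, k_1) = 0xA35
s_3 = Round(s_2, k_2) = 0x5DE

0x5DE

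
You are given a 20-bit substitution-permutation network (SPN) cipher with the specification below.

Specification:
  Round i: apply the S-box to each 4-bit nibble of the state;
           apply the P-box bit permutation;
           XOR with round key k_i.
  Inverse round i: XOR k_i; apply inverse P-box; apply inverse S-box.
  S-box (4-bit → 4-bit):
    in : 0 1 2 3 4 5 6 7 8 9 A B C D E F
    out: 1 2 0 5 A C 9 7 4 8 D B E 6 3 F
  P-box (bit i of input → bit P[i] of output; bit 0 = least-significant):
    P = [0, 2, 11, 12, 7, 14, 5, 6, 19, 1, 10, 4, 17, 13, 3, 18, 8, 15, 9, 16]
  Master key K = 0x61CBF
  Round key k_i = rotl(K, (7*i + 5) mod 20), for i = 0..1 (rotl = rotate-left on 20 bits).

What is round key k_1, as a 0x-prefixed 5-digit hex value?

0xBF61C

K = 0x61CBF
k_0 = rotl(K, (7*0+5) mod 20) = rotl(K, 5) = 0x397EC
k_1 = rotl(K, (7*1+5) mod 20) = rotl(K, 12) = 0xBF61C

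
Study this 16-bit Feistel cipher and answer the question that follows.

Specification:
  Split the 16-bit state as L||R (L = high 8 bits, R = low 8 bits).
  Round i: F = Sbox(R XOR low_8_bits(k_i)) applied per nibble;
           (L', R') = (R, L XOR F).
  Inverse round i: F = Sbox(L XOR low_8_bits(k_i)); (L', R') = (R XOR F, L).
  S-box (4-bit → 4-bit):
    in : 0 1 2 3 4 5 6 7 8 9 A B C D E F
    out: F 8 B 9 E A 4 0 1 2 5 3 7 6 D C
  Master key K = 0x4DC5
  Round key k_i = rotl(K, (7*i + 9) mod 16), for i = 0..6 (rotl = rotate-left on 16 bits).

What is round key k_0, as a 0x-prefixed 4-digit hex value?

K = 0x4DC5
k_0 = rotl(K, (7*0+9) mod 16) = rotl(K, 9) = 0x8A9B

0x8A9B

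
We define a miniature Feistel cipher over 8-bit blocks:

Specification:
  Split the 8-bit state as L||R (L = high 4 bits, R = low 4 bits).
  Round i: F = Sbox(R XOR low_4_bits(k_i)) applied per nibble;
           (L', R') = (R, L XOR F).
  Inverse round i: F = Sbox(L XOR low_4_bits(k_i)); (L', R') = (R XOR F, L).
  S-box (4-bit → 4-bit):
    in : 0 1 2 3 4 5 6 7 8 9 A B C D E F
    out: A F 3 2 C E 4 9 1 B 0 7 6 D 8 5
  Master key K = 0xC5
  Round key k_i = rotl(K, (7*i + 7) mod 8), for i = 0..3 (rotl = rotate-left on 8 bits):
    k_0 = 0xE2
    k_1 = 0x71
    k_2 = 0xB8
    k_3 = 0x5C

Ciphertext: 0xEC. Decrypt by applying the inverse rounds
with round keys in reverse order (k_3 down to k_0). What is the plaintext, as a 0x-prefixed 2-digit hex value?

s_0 = ciphertext = 0xEC
s_1 = InvRound(s_0, k_3) = 0xFE
s_2 = InvRound(s_1, k_2) = 0x7F
s_3 = InvRound(s_2, k_1) = 0xB7
s_4 = InvRound(s_3, k_0) = 0xCB

0xCB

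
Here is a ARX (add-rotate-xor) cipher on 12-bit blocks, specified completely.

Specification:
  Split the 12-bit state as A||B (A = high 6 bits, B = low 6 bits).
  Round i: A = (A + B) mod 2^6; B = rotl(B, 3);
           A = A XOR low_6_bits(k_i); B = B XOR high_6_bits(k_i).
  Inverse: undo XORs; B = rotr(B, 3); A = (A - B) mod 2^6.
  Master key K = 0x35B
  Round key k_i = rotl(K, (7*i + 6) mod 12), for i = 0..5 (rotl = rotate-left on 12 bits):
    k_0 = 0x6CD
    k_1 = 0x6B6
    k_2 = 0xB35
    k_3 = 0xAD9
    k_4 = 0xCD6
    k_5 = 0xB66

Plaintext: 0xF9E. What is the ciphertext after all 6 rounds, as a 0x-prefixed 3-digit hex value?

0x162

s_0 = plaintext = 0xF9E
s_1 = Round(s_0, k_0) = 0x468
s_2 = Round(s_1, k_1) = 0x3DF
s_3 = Round(s_2, k_2) = 0x6D7
s_4 = Round(s_3, k_3) = 0xAD1
s_5 = Round(s_4, k_4) = 0xAB9
s_6 = Round(s_5, k_5) = 0x162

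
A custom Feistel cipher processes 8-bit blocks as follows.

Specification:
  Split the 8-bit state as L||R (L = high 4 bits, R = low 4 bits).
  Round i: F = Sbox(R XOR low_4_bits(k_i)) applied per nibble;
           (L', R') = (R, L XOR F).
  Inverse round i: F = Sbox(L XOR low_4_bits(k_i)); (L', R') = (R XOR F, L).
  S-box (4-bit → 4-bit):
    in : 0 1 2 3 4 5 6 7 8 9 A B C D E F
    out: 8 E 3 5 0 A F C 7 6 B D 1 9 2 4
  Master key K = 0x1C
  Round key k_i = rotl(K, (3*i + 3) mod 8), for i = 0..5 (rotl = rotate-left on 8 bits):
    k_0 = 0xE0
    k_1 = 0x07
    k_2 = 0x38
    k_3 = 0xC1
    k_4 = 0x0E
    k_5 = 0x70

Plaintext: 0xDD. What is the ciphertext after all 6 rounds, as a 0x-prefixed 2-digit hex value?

s_0 = plaintext = 0xDD
s_1 = Round(s_0, k_0) = 0xD4
s_2 = Round(s_1, k_1) = 0x48
s_3 = Round(s_2, k_2) = 0x8C
s_4 = Round(s_3, k_3) = 0xC1
s_5 = Round(s_4, k_4) = 0x18
s_6 = Round(s_5, k_5) = 0x86

0x86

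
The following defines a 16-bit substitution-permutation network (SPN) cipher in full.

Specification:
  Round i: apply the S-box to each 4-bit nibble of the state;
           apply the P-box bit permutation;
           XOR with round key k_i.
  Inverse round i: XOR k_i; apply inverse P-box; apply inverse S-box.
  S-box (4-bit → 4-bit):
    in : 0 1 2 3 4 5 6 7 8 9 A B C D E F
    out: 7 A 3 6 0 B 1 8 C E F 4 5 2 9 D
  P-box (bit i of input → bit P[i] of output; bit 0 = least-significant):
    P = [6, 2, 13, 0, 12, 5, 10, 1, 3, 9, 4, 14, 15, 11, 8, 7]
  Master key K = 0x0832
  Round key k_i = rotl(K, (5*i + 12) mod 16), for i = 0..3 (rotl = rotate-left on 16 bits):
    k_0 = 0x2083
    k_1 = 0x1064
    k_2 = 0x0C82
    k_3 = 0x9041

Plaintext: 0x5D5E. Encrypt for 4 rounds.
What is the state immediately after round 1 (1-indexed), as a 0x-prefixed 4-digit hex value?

0xBA60

s_0 = plaintext = 0x5D5E
s_1 = Round(s_0, k_0) = 0xBA60
s_2 = Round(s_1, k_1) = 0x6338
s_3 = Round(s_2, k_2) = 0xAAB3
s_4 = Round(s_3, k_3) = 0x7FDD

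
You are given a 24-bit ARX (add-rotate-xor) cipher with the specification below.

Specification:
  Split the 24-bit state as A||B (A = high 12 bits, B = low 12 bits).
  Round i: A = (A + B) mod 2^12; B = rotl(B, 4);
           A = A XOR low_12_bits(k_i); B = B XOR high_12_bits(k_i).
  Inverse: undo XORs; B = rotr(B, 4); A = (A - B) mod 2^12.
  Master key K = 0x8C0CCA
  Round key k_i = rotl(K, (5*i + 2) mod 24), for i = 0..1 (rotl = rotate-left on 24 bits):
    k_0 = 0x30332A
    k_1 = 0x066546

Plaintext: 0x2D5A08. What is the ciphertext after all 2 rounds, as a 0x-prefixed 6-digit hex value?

0x6C68F5

s_0 = plaintext = 0x2D5A08
s_1 = Round(s_0, k_0) = 0xFF7389
s_2 = Round(s_1, k_1) = 0x6C68F5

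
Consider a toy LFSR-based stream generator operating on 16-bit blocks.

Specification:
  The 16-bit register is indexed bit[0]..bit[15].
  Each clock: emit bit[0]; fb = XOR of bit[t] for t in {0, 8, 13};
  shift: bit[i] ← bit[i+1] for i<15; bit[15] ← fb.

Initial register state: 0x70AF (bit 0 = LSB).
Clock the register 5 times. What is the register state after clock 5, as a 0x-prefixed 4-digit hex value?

0xE385

reg_0 = 0x70AF
clock 1: out=1, reg = 0x3857
clock 2: out=1, reg = 0x1C2B
clock 3: out=1, reg = 0x8E15
clock 4: out=1, reg = 0xC70A
clock 5: out=0, reg = 0xE385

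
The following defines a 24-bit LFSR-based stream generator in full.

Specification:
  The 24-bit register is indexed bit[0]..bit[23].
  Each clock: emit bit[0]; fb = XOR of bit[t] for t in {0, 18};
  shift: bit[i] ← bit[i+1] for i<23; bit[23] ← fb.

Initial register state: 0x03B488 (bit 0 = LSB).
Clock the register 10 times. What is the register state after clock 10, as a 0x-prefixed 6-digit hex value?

reg_0 = 0x03B488
clock 1: out=0, reg = 0x01DA44
clock 2: out=0, reg = 0x00ED22
clock 3: out=0, reg = 0x007691
clock 4: out=1, reg = 0x803B48
clock 5: out=0, reg = 0x401DA4
clock 6: out=0, reg = 0x200ED2
clock 7: out=0, reg = 0x100769
clock 8: out=1, reg = 0x8803B4
clock 9: out=0, reg = 0x4401DA
clock 10: out=0, reg = 0xA200ED

0xA200ED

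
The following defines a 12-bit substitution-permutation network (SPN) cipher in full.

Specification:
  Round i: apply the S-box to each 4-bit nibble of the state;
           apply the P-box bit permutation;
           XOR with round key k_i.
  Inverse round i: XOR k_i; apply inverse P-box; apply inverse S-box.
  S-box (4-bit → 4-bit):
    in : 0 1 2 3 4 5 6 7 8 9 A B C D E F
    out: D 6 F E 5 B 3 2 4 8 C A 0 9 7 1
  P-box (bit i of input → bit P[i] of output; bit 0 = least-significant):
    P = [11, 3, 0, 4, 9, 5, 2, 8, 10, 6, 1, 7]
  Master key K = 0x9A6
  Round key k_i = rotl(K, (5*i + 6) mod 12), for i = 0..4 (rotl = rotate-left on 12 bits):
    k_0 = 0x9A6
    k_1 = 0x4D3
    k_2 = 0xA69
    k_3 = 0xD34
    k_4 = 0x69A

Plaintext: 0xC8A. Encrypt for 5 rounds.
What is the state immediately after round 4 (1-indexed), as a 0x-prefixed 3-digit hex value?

s_0 = plaintext = 0xC8A
s_1 = Round(s_0, k_0) = 0x9B3
s_2 = Round(s_1, k_1) = 0x56A
s_3 = Round(s_2, k_2) = 0xC98
s_4 = Round(s_3, k_3) = 0xC35
s_5 = Round(s_4, k_4) = 0xFA6

0xC35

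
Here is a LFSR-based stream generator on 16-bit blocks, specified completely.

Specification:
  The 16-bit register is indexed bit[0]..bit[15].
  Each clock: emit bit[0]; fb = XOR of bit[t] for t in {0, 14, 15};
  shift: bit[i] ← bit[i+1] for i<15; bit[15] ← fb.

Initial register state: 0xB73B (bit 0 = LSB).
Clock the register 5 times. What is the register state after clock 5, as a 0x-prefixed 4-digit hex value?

0x45B9

reg_0 = 0xB73B
clock 1: out=1, reg = 0x5B9D
clock 2: out=1, reg = 0x2DCE
clock 3: out=0, reg = 0x16E7
clock 4: out=1, reg = 0x8B73
clock 5: out=1, reg = 0x45B9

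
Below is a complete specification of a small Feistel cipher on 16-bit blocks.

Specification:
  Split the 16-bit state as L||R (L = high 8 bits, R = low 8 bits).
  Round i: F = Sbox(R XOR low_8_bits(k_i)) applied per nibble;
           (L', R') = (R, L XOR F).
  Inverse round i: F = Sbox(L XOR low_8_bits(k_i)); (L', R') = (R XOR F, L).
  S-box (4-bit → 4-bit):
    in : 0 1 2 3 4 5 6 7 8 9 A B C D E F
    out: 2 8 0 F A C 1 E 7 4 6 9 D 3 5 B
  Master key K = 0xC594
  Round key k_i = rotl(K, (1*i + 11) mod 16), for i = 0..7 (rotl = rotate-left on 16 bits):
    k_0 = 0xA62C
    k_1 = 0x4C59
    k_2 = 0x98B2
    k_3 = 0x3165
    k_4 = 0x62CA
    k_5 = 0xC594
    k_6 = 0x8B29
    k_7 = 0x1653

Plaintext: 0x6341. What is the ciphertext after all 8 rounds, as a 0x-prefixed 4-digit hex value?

s_0 = plaintext = 0x6341
s_1 = Round(s_0, k_0) = 0x4170
s_2 = Round(s_1, k_1) = 0x7045
s_3 = Round(s_2, k_2) = 0x45CE
s_4 = Round(s_3, k_3) = 0xCE2C
s_5 = Round(s_4, k_4) = 0x2C9F
s_6 = Round(s_5, k_5) = 0x9F05
s_7 = Round(s_6, k_6) = 0x0592
s_8 = Round(s_7, k_7) = 0x92DD

0x92DD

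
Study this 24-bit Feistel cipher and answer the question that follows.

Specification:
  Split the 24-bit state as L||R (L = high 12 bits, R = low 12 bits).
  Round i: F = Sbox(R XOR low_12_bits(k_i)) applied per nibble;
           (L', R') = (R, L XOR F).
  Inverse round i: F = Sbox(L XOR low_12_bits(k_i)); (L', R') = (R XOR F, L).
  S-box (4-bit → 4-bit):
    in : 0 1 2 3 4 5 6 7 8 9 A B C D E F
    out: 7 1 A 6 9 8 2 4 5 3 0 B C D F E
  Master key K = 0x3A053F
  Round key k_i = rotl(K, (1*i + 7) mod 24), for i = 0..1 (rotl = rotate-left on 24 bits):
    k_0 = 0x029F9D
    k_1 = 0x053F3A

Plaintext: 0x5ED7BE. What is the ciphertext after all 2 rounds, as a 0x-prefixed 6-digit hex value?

0x04B9FF

s_0 = plaintext = 0x5ED7BE
s_1 = Round(s_0, k_0) = 0x7BE04B
s_2 = Round(s_1, k_1) = 0x04B9FF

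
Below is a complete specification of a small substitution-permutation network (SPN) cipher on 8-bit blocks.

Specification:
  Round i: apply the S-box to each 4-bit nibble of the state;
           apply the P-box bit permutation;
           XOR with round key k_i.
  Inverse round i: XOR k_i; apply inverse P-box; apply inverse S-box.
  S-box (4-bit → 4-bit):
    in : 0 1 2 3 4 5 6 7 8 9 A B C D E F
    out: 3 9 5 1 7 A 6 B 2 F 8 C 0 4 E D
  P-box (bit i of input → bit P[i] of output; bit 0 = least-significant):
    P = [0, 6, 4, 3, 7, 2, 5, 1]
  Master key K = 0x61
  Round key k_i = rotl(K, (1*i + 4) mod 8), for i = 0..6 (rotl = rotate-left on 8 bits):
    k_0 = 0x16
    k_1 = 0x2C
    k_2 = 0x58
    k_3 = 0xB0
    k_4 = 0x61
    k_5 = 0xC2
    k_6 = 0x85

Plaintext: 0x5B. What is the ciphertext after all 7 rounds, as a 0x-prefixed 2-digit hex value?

s_0 = plaintext = 0x5B
s_1 = Round(s_0, k_0) = 0x08
s_2 = Round(s_1, k_1) = 0xE8
s_3 = Round(s_2, k_2) = 0x3E
s_4 = Round(s_3, k_3) = 0x68
s_5 = Round(s_4, k_4) = 0x05
s_6 = Round(s_5, k_5) = 0x0E
s_7 = Round(s_6, k_6) = 0x59

0x59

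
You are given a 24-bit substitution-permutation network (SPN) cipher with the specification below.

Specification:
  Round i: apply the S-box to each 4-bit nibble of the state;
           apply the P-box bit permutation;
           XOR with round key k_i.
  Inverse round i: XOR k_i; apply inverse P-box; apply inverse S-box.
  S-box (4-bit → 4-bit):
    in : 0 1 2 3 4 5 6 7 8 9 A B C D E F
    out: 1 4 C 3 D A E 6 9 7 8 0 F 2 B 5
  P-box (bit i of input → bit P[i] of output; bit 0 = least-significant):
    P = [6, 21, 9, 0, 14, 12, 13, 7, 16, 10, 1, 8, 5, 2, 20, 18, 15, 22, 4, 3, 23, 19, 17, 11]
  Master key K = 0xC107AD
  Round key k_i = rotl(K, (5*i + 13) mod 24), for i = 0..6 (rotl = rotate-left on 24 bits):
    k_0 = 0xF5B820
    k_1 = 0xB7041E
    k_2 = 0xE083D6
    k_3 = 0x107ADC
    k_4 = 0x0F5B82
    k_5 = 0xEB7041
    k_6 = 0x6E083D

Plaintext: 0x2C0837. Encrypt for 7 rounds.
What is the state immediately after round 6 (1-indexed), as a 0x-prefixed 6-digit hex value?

0x9068A4

s_0 = plaintext = 0x2C0837
s_1 = Round(s_0, k_0) = 0x966318
s_2 = Round(s_1, k_1) = 0x682043
s_3 = Round(s_2, k_2) = 0xDF6B1E
s_4 = Round(s_3, k_3) = 0x2CDA89
s_5 = Round(s_4, k_4) = 0x6D905E
s_6 = Round(s_5, k_5) = 0x9068A4
s_7 = Round(s_6, k_6) = 0xF18BF8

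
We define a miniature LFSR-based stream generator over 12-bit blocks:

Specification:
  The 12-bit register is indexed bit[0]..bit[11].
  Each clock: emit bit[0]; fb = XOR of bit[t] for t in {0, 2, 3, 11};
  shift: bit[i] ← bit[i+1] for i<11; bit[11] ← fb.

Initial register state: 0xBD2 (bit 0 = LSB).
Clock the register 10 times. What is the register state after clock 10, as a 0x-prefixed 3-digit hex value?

0x72E

reg_0 = 0xBD2
clock 1: out=0, reg = 0xDE9
clock 2: out=1, reg = 0xEF4
clock 3: out=0, reg = 0x77A
clock 4: out=0, reg = 0xBBD
clock 5: out=1, reg = 0x5DE
clock 6: out=0, reg = 0x2EF
clock 7: out=1, reg = 0x977
clock 8: out=1, reg = 0xCBB
clock 9: out=1, reg = 0xE5D
clock 10: out=1, reg = 0x72E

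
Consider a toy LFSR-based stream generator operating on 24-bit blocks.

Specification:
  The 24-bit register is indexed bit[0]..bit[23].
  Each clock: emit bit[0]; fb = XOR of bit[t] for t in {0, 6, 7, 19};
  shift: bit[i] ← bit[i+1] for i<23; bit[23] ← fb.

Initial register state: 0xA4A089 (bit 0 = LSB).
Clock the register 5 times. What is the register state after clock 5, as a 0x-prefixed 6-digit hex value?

0xF52504

reg_0 = 0xA4A089
clock 1: out=1, reg = 0x525044
clock 2: out=0, reg = 0xA92822
clock 3: out=0, reg = 0xD49411
clock 4: out=1, reg = 0xEA4A08
clock 5: out=0, reg = 0xF52504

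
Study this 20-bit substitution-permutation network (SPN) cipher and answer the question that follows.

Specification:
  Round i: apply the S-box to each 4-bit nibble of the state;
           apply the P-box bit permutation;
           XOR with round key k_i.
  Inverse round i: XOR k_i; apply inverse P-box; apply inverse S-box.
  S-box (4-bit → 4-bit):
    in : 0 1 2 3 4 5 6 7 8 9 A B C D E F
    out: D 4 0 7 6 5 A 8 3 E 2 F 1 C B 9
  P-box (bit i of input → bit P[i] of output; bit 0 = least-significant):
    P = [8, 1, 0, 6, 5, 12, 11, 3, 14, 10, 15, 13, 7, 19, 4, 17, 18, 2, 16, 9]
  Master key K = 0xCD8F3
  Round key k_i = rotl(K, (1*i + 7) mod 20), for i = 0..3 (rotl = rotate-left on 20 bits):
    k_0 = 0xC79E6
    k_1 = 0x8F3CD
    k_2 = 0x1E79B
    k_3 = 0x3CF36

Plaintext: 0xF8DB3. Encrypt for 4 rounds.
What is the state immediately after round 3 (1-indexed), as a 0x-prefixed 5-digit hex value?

0xA4833

s_0 = plaintext = 0xF8DB3
s_1 = Round(s_0, k_0) = 0x0C24D
s_2 = Round(s_1, k_1) = 0xDE90C
s_3 = Round(s_2, k_2) = 0xA4833
s_4 = Round(s_3, k_3) = 0xB9201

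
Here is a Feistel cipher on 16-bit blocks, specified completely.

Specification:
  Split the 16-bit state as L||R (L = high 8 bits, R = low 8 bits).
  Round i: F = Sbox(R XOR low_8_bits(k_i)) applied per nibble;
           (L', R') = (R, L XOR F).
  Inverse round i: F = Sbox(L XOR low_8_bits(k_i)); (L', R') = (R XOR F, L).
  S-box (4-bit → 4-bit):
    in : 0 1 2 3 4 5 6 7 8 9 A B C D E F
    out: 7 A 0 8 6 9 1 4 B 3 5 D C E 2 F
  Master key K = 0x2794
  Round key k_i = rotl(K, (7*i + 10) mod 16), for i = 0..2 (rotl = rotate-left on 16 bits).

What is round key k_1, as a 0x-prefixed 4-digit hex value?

0x4F28

K = 0x2794
k_0 = rotl(K, (7*0+10) mod 16) = rotl(K, 10) = 0x509E
k_1 = rotl(K, (7*1+10) mod 16) = rotl(K, 1) = 0x4F28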